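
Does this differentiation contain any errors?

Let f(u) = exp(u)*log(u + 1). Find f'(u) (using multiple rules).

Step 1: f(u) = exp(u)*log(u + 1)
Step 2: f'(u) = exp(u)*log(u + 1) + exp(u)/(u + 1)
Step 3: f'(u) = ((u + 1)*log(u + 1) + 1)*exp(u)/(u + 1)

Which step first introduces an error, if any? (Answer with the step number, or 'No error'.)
No error

All steps in this derivation are correct.
The final answer f'(u) = ((u + 1)*log(u + 1) + 1)*exp(u)/(u + 1) is valid.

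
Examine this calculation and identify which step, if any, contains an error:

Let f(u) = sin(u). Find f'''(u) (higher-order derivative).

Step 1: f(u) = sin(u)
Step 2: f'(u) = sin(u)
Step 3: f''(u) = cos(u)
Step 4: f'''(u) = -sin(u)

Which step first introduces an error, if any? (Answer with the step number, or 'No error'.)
Step 2

Step 2 is incorrect due to a wrong trig function.
The step shows: sin(u)
The correct value should be: cos(u)

Explanation: cos(u) was incorrectly written as sin(u): the term cos(u) was incorrectly written as sin(u)
The later steps are derived from this incorrect expression, so the error originates in Step 2.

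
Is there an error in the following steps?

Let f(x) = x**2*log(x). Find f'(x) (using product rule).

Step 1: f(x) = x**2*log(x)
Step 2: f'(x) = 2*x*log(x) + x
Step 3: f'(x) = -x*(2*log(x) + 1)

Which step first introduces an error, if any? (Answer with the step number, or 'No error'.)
Step 3

Step 3 is incorrect due to a sign flip.
The step shows: -x*(2*log(x) + 1)
The correct value should be: x*(2*log(x) + 1)

Explanation: The sign of the whole expression was flipped: the term x*(2*log(x) + 1) was incorrectly written as -x*(2*log(x) + 1)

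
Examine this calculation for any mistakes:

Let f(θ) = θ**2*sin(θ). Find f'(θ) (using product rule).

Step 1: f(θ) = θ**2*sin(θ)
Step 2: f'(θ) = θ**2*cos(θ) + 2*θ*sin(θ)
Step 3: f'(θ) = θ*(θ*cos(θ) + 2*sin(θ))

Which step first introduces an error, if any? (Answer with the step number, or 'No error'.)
No error

All steps in this derivation are correct.
The final answer f'(θ) = θ*(θ*cos(θ) + 2*sin(θ)) is valid.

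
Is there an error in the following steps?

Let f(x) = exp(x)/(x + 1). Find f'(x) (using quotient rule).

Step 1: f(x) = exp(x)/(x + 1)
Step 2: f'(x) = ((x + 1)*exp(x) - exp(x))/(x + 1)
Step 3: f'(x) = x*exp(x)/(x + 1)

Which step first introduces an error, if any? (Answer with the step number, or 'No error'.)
Step 2

Step 2 is incorrect due to a wrong exponent.
The step shows: ((x + 1)*exp(x) - exp(x))/(x + 1)
The correct value should be: ((x + 1)*exp(x) - exp(x))/(x + 1)**2

Explanation: The exponent -2 on x + 1 was incorrectly written as -1: the term ((x + 1)*exp(x) - exp(x))/(x + 1)**2 was incorrectly written as ((x + 1)*exp(x) - exp(x))/(x + 1)
The later steps are derived from this incorrect expression, so the error originates in Step 2.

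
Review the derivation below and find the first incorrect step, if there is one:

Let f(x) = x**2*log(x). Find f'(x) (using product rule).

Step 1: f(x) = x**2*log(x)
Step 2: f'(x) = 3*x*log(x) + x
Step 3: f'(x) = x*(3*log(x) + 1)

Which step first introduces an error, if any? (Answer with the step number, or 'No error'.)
Step 2

Step 2 is incorrect due to a wrong coefficient.
The step shows: 3*x*log(x) + x
The correct value should be: 2*x*log(x) + x

Explanation: The coefficient 2 was incorrectly written as 3: the term 2*x*log(x) was incorrectly written as 3*x*log(x)
The later steps are derived from this incorrect expression, so the error originates in Step 2.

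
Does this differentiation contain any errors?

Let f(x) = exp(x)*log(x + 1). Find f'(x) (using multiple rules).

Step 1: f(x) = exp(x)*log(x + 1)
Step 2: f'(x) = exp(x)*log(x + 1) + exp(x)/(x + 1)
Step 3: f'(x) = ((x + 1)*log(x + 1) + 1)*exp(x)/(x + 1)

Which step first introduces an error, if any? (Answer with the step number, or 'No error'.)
No error

All steps in this derivation are correct.
The final answer f'(x) = ((x + 1)*log(x + 1) + 1)*exp(x)/(x + 1) is valid.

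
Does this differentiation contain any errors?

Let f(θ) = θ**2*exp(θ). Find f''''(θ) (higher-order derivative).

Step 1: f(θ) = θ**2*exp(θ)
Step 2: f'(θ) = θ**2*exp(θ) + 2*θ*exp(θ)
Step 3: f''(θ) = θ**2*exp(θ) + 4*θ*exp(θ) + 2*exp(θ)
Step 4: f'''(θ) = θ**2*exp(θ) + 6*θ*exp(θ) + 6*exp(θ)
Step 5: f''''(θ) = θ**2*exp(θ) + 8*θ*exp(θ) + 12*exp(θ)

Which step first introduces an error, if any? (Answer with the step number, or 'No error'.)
No error

All steps in this derivation are correct.
The final answer f''''(θ) = θ**2*exp(θ) + 8*θ*exp(θ) + 12*exp(θ) is valid.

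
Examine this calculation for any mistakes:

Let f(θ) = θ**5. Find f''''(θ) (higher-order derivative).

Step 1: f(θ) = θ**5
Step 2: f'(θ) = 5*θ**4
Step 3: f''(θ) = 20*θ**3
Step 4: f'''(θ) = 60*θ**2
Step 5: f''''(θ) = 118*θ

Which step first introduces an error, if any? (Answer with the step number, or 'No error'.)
Step 5

Step 5 is incorrect due to a wrong coefficient.
The step shows: 118*θ
The correct value should be: 120*θ

Explanation: The coefficient 120 was incorrectly written as 118: the term 120*θ was incorrectly written as 118*θ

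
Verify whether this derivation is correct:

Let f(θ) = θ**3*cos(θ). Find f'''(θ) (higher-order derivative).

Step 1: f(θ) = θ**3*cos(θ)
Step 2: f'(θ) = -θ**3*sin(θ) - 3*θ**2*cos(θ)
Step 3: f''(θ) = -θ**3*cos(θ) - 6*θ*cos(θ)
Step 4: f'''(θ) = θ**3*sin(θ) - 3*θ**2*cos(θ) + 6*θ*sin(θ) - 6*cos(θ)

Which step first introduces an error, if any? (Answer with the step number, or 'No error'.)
Step 2

Step 2 is incorrect due to a sign flip.
The step shows: -θ**3*sin(θ) - 3*θ**2*cos(θ)
The correct value should be: -θ**3*sin(θ) + 3*θ**2*cos(θ)

Explanation: The sign of one term was flipped: the term 3*θ**2*cos(θ) was incorrectly written as -3*θ**2*cos(θ)
The later steps are derived from this incorrect expression, so the error originates in Step 2.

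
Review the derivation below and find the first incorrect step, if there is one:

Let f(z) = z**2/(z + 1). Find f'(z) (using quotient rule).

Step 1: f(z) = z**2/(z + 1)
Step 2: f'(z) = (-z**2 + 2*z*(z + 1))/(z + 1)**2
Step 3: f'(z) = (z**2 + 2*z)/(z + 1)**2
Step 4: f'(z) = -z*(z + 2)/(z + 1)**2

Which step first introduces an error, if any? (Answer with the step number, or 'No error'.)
Step 4

Step 4 is incorrect due to a sign flip.
The step shows: -z*(z + 2)/(z + 1)**2
The correct value should be: z*(z + 2)/(z + 1)**2

Explanation: The sign of the whole expression was flipped: the term z*(z + 2)/(z + 1)**2 was incorrectly written as -z*(z + 2)/(z + 1)**2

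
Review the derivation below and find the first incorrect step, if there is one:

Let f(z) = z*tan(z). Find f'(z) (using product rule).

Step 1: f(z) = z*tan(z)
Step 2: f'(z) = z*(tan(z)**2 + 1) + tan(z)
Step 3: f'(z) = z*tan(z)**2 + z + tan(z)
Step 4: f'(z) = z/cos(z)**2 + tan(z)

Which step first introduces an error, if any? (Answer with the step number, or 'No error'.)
No error

All steps in this derivation are correct.
The final answer f'(z) = z/cos(z)**2 + tan(z) is valid.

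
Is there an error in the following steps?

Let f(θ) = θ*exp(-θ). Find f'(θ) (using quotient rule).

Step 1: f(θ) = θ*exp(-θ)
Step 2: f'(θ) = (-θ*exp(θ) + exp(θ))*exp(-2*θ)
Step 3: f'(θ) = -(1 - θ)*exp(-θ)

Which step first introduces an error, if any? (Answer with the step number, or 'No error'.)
Step 3

Step 3 is incorrect due to a sign flip.
The step shows: -(1 - θ)*exp(-θ)
The correct value should be: (1 - θ)*exp(-θ)

Explanation: The sign of the whole expression was flipped: the term (1 - θ)*exp(-θ) was incorrectly written as -(1 - θ)*exp(-θ)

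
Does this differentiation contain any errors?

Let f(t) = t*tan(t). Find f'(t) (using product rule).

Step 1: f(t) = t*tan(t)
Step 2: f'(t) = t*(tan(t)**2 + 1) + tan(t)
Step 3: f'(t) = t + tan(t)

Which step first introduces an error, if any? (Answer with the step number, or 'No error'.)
Step 3

Step 3 is incorrect due to a dropped term.
The step shows: t + tan(t)
The correct value should be: t*tan(t)**2 + t + tan(t)

Explanation: A term was dropped: the term t*tan(t)**2 was incorrectly omitted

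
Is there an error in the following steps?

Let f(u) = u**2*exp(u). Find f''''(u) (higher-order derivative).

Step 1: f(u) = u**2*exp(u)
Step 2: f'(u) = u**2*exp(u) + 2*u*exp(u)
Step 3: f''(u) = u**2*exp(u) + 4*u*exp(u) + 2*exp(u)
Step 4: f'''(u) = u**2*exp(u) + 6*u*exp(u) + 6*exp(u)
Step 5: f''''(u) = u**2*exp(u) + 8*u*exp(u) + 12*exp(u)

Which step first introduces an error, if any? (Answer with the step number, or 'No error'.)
No error

All steps in this derivation are correct.
The final answer f''''(u) = u**2*exp(u) + 8*u*exp(u) + 12*exp(u) is valid.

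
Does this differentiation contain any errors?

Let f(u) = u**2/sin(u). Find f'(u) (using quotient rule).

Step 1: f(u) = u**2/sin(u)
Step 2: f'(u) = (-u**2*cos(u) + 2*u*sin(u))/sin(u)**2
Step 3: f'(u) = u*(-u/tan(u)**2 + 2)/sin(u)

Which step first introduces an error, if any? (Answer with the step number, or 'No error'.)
Step 3

Step 3 is incorrect due to a wrong exponent.
The step shows: u*(-u/tan(u)**2 + 2)/sin(u)
The correct value should be: u*(-u/tan(u) + 2)/sin(u)

Explanation: The exponent -1 on tan(u) was incorrectly written as -2: the term u*(-u/tan(u) + 2)/sin(u) was incorrectly written as u*(-u/tan(u)**2 + 2)/sin(u)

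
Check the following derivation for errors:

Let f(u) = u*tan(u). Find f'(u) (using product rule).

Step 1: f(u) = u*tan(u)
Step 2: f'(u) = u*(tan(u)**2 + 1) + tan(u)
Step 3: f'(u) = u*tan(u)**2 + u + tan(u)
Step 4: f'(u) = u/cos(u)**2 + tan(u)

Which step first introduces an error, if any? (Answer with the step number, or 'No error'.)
No error

All steps in this derivation are correct.
The final answer f'(u) = u/cos(u)**2 + tan(u) is valid.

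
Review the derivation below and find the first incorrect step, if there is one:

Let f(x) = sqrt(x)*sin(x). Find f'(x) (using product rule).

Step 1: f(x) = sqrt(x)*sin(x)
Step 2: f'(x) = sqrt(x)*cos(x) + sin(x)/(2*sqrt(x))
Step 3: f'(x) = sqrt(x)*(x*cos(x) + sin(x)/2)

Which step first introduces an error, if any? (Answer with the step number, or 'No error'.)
Step 3

Step 3 is incorrect due to a wrong exponent.
The step shows: sqrt(x)*(x*cos(x) + sin(x)/2)
The correct value should be: (x*cos(x) + sin(x)/2)/sqrt(x)

Explanation: The exponent -1/2 on x was incorrectly written as 1/2: the term (x*cos(x) + sin(x)/2)/sqrt(x) was incorrectly written as sqrt(x)*(x*cos(x) + sin(x)/2)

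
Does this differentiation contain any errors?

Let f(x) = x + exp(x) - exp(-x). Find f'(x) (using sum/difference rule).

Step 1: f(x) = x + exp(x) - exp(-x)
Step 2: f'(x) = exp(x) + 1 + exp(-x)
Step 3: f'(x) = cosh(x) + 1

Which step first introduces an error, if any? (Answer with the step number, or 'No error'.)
Step 3

Step 3 is incorrect due to a wrong coefficient.
The step shows: cosh(x) + 1
The correct value should be: 2*cosh(x) + 1

Explanation: The coefficient 2 was incorrectly written as 1: the term 2*cosh(x) was incorrectly written as cosh(x)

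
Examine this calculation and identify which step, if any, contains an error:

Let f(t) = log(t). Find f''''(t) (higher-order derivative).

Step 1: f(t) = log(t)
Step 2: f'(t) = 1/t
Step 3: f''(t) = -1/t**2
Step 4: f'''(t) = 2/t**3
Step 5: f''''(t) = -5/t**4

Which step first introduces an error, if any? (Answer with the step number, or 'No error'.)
Step 5

Step 5 is incorrect due to a wrong coefficient.
The step shows: -5/t**4
The correct value should be: -6/t**4

Explanation: The coefficient -6 was incorrectly written as -5: the term -6/t**4 was incorrectly written as -5/t**4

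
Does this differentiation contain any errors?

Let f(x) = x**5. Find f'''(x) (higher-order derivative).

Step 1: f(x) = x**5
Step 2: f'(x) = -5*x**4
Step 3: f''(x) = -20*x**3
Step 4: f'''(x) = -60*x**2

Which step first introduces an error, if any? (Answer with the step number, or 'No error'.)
Step 2

Step 2 is incorrect due to a sign flip.
The step shows: -5*x**4
The correct value should be: 5*x**4

Explanation: The sign of the whole expression was flipped: the term 5*x**4 was incorrectly written as -5*x**4
The later steps are derived from this incorrect expression, so the error originates in Step 2.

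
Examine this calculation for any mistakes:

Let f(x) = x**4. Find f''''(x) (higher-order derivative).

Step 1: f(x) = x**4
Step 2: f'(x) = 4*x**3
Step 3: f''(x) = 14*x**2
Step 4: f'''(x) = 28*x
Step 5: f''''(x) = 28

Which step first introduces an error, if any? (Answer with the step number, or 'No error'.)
Step 3

Step 3 is incorrect due to a wrong coefficient.
The step shows: 14*x**2
The correct value should be: 12*x**2

Explanation: The coefficient 12 was incorrectly written as 14: the term 12*x**2 was incorrectly written as 14*x**2
The later steps are derived from this incorrect expression, so the error originates in Step 3.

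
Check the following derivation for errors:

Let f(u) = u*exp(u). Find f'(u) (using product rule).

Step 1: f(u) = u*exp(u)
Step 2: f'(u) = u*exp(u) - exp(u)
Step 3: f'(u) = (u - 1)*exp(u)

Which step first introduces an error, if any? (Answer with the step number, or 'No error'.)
Step 2

Step 2 is incorrect due to a sign flip.
The step shows: u*exp(u) - exp(u)
The correct value should be: u*exp(u) + exp(u)

Explanation: The sign of one term was flipped: the term exp(u) was incorrectly written as -exp(u)
The later steps are derived from this incorrect expression, so the error originates in Step 2.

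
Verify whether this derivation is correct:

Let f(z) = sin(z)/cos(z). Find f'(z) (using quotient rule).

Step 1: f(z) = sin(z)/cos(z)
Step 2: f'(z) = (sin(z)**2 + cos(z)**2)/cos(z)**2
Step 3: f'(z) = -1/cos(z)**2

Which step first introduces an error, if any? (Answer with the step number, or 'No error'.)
Step 3

Step 3 is incorrect due to a sign flip.
The step shows: -1/cos(z)**2
The correct value should be: cos(z)**(-2)

Explanation: The sign of the whole expression was flipped: the term cos(z)**(-2) was incorrectly written as -1/cos(z)**2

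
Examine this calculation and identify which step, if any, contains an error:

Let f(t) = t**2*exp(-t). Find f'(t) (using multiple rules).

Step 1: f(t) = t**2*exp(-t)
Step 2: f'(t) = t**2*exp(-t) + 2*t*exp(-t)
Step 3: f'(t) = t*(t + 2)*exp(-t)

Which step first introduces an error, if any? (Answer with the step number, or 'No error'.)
Step 2

Step 2 is incorrect due to a sign flip.
The step shows: t**2*exp(-t) + 2*t*exp(-t)
The correct value should be: -t**2*exp(-t) + 2*t*exp(-t)

Explanation: The sign of one term was flipped: the term -t**2*exp(-t) was incorrectly written as t**2*exp(-t)
The later steps are derived from this incorrect expression, so the error originates in Step 2.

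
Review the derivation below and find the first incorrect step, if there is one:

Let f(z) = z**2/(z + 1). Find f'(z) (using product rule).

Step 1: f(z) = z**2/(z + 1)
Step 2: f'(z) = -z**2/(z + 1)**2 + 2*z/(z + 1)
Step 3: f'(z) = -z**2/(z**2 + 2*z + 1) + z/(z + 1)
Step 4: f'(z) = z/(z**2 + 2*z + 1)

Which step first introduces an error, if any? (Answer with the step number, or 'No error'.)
Step 3

Step 3 is incorrect due to a wrong coefficient.
The step shows: -z**2/(z**2 + 2*z + 1) + z/(z + 1)
The correct value should be: -z**2/(z**2 + 2*z + 1) + 2*z/(z + 1)

Explanation: The coefficient 2 was incorrectly written as 1: the term 2*z/(z + 1) was incorrectly written as z/(z + 1)
The later steps are derived from this incorrect expression, so the error originates in Step 3.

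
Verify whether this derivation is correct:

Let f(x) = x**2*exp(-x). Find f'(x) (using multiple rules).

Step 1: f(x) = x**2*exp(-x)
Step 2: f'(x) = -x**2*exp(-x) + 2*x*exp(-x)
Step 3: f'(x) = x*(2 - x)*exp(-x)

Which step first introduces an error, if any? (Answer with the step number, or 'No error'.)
No error

All steps in this derivation are correct.
The final answer f'(x) = x*(2 - x)*exp(-x) is valid.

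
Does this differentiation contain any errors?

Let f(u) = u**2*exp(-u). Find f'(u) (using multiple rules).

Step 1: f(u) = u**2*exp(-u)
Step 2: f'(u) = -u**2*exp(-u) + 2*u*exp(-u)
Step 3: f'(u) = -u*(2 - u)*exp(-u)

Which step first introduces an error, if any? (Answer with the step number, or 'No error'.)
Step 3

Step 3 is incorrect due to a sign flip.
The step shows: -u*(2 - u)*exp(-u)
The correct value should be: u*(2 - u)*exp(-u)

Explanation: The sign of the whole expression was flipped: the term u*(2 - u)*exp(-u) was incorrectly written as -u*(2 - u)*exp(-u)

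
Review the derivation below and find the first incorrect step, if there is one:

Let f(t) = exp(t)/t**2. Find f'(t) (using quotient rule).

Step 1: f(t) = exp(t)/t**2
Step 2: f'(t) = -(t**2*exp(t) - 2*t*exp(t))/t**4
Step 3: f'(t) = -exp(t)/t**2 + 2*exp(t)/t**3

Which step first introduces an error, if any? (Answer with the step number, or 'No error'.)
Step 2

Step 2 is incorrect due to a sign flip.
The step shows: -(t**2*exp(t) - 2*t*exp(t))/t**4
The correct value should be: (t**2*exp(t) - 2*t*exp(t))/t**4

Explanation: The sign of the whole expression was flipped: the term (t**2*exp(t) - 2*t*exp(t))/t**4 was incorrectly written as -(t**2*exp(t) - 2*t*exp(t))/t**4
The later steps are derived from this incorrect expression, so the error originates in Step 2.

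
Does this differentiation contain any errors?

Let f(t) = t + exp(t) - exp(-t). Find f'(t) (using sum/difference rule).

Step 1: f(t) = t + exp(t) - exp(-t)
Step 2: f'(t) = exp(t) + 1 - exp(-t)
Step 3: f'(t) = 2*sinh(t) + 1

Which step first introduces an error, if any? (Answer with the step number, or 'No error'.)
Step 2

Step 2 is incorrect due to a sign flip.
The step shows: exp(t) + 1 - exp(-t)
The correct value should be: exp(t) + 1 + exp(-t)

Explanation: The sign of one term was flipped: the term exp(-t) was incorrectly written as -exp(-t)
The later steps are derived from this incorrect expression, so the error originates in Step 2.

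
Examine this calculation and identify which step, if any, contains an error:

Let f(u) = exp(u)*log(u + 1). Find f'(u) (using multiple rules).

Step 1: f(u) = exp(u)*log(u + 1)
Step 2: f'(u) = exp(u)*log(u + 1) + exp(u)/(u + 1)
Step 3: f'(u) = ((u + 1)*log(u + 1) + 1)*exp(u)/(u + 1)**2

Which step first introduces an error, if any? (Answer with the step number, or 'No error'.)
Step 3

Step 3 is incorrect due to a wrong exponent.
The step shows: ((u + 1)*log(u + 1) + 1)*exp(u)/(u + 1)**2
The correct value should be: ((u + 1)*log(u + 1) + 1)*exp(u)/(u + 1)

Explanation: The exponent -1 on u + 1 was incorrectly written as -2: the term ((u + 1)*log(u + 1) + 1)*exp(u)/(u + 1) was incorrectly written as ((u + 1)*log(u + 1) + 1)*exp(u)/(u + 1)**2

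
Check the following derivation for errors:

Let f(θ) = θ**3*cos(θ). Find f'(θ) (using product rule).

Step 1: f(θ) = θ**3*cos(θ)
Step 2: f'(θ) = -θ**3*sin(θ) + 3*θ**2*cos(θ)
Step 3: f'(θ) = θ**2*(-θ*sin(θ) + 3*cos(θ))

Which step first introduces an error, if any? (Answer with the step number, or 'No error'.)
No error

All steps in this derivation are correct.
The final answer f'(θ) = θ**2*(-θ*sin(θ) + 3*cos(θ)) is valid.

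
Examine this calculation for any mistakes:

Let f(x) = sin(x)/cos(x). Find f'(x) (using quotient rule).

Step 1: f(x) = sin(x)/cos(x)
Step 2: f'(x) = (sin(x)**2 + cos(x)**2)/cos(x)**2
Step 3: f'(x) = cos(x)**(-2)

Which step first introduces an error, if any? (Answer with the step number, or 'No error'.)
No error

All steps in this derivation are correct.
The final answer f'(x) = cos(x)**(-2) is valid.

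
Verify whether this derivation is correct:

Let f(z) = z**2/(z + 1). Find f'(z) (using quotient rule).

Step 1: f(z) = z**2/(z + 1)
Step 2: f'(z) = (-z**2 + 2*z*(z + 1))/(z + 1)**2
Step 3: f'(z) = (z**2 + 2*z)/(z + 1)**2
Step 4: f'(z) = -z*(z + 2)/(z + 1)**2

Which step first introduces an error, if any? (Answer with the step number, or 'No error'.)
Step 4

Step 4 is incorrect due to a sign flip.
The step shows: -z*(z + 2)/(z + 1)**2
The correct value should be: z*(z + 2)/(z + 1)**2

Explanation: The sign of the whole expression was flipped: the term z*(z + 2)/(z + 1)**2 was incorrectly written as -z*(z + 2)/(z + 1)**2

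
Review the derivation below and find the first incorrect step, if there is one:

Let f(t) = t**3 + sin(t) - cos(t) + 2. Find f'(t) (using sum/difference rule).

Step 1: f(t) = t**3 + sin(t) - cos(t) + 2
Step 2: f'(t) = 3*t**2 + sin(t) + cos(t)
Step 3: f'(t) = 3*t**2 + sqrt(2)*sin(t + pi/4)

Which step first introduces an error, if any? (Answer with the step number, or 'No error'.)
No error

All steps in this derivation are correct.
The final answer f'(t) = 3*t**2 + sqrt(2)*sin(t + pi/4) is valid.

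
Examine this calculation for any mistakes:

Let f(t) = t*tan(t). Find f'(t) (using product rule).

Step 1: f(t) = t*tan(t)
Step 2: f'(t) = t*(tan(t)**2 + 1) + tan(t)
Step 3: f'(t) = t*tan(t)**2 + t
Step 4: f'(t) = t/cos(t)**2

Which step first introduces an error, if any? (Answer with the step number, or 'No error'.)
Step 3

Step 3 is incorrect due to a dropped term.
The step shows: t*tan(t)**2 + t
The correct value should be: t*tan(t)**2 + t + tan(t)

Explanation: A term was dropped: the term tan(t) was incorrectly omitted
The later steps are derived from this incorrect expression, so the error originates in Step 3.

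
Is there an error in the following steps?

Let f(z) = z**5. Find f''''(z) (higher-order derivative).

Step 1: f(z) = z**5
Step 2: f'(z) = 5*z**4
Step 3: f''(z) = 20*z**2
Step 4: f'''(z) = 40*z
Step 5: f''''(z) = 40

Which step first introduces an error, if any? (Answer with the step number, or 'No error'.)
Step 3

Step 3 is incorrect due to a wrong exponent.
The step shows: 20*z**2
The correct value should be: 20*z**3

Explanation: The exponent 3 on z was incorrectly written as 2: the term 20*z**3 was incorrectly written as 20*z**2
The later steps are derived from this incorrect expression, so the error originates in Step 3.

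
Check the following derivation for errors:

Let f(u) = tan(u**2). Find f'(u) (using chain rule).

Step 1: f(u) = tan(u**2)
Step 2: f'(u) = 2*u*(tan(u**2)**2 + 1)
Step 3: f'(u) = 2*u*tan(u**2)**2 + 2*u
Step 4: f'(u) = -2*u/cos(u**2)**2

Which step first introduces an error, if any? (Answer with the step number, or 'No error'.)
Step 4

Step 4 is incorrect due to a sign flip.
The step shows: -2*u/cos(u**2)**2
The correct value should be: 2*u/cos(u**2)**2

Explanation: The sign of the whole expression was flipped: the term 2*u/cos(u**2)**2 was incorrectly written as -2*u/cos(u**2)**2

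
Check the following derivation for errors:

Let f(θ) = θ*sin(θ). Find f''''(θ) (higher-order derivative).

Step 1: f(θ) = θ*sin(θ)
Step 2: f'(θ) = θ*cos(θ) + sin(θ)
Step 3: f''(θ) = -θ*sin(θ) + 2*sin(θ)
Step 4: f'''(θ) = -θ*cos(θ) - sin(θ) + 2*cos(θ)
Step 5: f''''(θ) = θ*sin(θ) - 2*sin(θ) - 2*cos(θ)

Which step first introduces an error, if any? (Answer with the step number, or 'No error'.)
Step 3

Step 3 is incorrect due to a wrong trig function.
The step shows: -θ*sin(θ) + 2*sin(θ)
The correct value should be: -θ*sin(θ) + 2*cos(θ)

Explanation: cos(θ) was incorrectly written as sin(θ): the term 2*cos(θ) was incorrectly written as 2*sin(θ)
The later steps are derived from this incorrect expression, so the error originates in Step 3.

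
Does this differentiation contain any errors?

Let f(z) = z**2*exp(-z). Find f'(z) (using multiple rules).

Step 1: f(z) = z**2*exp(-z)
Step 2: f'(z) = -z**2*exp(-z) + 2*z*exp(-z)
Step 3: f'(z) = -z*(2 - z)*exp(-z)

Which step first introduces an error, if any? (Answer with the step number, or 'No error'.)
Step 3

Step 3 is incorrect due to a sign flip.
The step shows: -z*(2 - z)*exp(-z)
The correct value should be: z*(2 - z)*exp(-z)

Explanation: The sign of the whole expression was flipped: the term z*(2 - z)*exp(-z) was incorrectly written as -z*(2 - z)*exp(-z)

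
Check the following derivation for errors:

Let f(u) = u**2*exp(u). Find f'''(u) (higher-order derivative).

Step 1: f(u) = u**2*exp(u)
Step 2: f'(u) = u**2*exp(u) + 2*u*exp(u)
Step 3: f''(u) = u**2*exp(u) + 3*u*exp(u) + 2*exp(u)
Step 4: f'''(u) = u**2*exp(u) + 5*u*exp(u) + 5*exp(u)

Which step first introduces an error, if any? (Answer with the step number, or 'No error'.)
Step 3

Step 3 is incorrect due to a wrong coefficient.
The step shows: u**2*exp(u) + 3*u*exp(u) + 2*exp(u)
The correct value should be: u**2*exp(u) + 4*u*exp(u) + 2*exp(u)

Explanation: The coefficient 4 was incorrectly written as 3: the term 4*u*exp(u) was incorrectly written as 3*u*exp(u)
The later steps are derived from this incorrect expression, so the error originates in Step 3.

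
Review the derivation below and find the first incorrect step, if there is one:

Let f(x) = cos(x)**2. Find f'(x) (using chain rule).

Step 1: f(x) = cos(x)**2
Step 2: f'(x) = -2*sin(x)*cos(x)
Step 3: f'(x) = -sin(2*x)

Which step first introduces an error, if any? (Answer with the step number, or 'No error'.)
No error

All steps in this derivation are correct.
The final answer f'(x) = -sin(2*x) is valid.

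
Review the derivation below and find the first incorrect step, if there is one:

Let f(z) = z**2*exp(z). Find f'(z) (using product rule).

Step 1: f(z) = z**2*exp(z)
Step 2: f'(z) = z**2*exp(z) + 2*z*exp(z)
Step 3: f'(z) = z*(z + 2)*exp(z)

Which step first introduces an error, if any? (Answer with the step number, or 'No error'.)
No error

All steps in this derivation are correct.
The final answer f'(z) = z*(z + 2)*exp(z) is valid.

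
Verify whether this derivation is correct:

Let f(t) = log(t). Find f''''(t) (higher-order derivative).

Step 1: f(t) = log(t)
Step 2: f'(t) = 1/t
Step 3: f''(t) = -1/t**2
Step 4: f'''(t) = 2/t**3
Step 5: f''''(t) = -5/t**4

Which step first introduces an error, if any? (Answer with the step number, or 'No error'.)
Step 5

Step 5 is incorrect due to a wrong coefficient.
The step shows: -5/t**4
The correct value should be: -6/t**4

Explanation: The coefficient -6 was incorrectly written as -5: the term -6/t**4 was incorrectly written as -5/t**4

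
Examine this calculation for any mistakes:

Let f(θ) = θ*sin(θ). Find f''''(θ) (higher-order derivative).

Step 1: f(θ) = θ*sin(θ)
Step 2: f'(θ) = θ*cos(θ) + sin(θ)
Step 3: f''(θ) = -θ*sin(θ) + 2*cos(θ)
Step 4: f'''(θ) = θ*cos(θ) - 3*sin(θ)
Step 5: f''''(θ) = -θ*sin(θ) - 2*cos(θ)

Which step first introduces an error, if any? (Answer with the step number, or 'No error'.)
Step 4

Step 4 is incorrect due to a sign flip.
The step shows: θ*cos(θ) - 3*sin(θ)
The correct value should be: -θ*cos(θ) - 3*sin(θ)

Explanation: The sign of one term was flipped: the term -θ*cos(θ) was incorrectly written as θ*cos(θ)
The later steps are derived from this incorrect expression, so the error originates in Step 4.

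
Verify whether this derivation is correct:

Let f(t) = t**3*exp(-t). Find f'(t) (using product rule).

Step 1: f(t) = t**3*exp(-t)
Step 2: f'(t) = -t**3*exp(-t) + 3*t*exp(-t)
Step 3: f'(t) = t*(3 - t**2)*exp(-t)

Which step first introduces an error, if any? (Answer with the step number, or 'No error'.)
Step 2

Step 2 is incorrect due to a wrong exponent.
The step shows: -t**3*exp(-t) + 3*t*exp(-t)
The correct value should be: -t**3*exp(-t) + 3*t**2*exp(-t)

Explanation: The exponent 2 on t was incorrectly written as 1: the term 3*t**2*exp(-t) was incorrectly written as 3*t*exp(-t)
The later steps are derived from this incorrect expression, so the error originates in Step 2.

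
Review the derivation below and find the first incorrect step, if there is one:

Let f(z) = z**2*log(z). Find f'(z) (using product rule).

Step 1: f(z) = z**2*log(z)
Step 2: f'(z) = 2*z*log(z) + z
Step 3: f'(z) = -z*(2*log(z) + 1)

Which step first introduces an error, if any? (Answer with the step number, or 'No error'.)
Step 3

Step 3 is incorrect due to a sign flip.
The step shows: -z*(2*log(z) + 1)
The correct value should be: z*(2*log(z) + 1)

Explanation: The sign of the whole expression was flipped: the term z*(2*log(z) + 1) was incorrectly written as -z*(2*log(z) + 1)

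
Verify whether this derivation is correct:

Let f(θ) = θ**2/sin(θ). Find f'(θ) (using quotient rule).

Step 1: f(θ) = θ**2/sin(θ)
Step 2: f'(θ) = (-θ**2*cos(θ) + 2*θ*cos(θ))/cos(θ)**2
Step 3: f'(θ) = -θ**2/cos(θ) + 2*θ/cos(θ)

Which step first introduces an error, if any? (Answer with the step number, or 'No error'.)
Step 2

Step 2 is incorrect due to a wrong trig function.
The step shows: (-θ**2*cos(θ) + 2*θ*cos(θ))/cos(θ)**2
The correct value should be: (-θ**2*cos(θ) + 2*θ*sin(θ))/sin(θ)**2

Explanation: sin(θ) was incorrectly written as cos(θ): the term (-θ**2*cos(θ) + 2*θ*sin(θ))/sin(θ)**2 was incorrectly written as (-θ**2*cos(θ) + 2*θ*cos(θ))/cos(θ)**2
The later steps are derived from this incorrect expression, so the error originates in Step 2.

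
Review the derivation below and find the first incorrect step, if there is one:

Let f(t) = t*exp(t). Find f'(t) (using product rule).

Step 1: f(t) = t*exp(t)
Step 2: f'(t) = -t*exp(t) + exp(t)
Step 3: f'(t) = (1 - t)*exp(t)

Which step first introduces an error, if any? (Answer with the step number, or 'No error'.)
Step 2

Step 2 is incorrect due to a sign flip.
The step shows: -t*exp(t) + exp(t)
The correct value should be: t*exp(t) + exp(t)

Explanation: The sign of one term was flipped: the term t*exp(t) was incorrectly written as -t*exp(t)
The later steps are derived from this incorrect expression, so the error originates in Step 2.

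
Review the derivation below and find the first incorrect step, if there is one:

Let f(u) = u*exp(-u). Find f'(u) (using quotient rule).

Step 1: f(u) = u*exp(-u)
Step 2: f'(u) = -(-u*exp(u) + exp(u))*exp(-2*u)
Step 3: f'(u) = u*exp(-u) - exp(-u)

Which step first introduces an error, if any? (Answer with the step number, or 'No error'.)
Step 2

Step 2 is incorrect due to a sign flip.
The step shows: -(-u*exp(u) + exp(u))*exp(-2*u)
The correct value should be: (-u*exp(u) + exp(u))*exp(-2*u)

Explanation: The sign of the whole expression was flipped: the term (-u*exp(u) + exp(u))*exp(-2*u) was incorrectly written as -(-u*exp(u) + exp(u))*exp(-2*u)
The later steps are derived from this incorrect expression, so the error originates in Step 2.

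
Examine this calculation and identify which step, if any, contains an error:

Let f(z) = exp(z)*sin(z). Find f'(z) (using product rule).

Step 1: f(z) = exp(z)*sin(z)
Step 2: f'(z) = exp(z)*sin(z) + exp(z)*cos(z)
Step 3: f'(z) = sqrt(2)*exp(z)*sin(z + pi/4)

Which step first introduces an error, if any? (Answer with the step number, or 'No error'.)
No error

All steps in this derivation are correct.
The final answer f'(z) = sqrt(2)*exp(z)*sin(z + pi/4) is valid.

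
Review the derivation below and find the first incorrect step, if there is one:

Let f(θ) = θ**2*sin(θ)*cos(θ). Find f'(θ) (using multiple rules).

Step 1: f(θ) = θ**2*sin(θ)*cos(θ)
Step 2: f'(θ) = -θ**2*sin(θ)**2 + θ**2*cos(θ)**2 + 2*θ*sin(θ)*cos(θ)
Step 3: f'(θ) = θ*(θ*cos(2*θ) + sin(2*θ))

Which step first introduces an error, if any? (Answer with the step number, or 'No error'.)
No error

All steps in this derivation are correct.
The final answer f'(θ) = θ*(θ*cos(2*θ) + sin(2*θ)) is valid.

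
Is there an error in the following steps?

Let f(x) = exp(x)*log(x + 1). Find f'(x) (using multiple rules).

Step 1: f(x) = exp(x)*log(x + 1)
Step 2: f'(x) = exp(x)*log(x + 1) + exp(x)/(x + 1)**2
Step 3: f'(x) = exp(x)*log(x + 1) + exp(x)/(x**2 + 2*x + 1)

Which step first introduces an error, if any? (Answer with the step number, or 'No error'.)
Step 2

Step 2 is incorrect due to a wrong exponent.
The step shows: exp(x)*log(x + 1) + exp(x)/(x + 1)**2
The correct value should be: exp(x)*log(x + 1) + exp(x)/(x + 1)

Explanation: The exponent -1 on x + 1 was incorrectly written as -2: the term exp(x)/(x + 1) was incorrectly written as exp(x)/(x + 1)**2
The later steps are derived from this incorrect expression, so the error originates in Step 2.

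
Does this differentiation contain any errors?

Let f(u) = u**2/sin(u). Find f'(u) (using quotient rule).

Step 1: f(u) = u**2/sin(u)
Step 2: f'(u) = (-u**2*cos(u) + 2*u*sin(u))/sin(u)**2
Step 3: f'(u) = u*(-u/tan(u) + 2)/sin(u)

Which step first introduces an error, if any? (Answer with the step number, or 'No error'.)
No error

All steps in this derivation are correct.
The final answer f'(u) = u*(-u/tan(u) + 2)/sin(u) is valid.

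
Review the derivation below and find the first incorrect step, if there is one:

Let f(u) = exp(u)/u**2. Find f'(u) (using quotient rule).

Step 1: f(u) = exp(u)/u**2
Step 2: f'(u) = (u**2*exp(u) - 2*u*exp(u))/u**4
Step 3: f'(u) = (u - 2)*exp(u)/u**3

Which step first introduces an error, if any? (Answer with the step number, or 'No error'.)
No error

All steps in this derivation are correct.
The final answer f'(u) = (u - 2)*exp(u)/u**3 is valid.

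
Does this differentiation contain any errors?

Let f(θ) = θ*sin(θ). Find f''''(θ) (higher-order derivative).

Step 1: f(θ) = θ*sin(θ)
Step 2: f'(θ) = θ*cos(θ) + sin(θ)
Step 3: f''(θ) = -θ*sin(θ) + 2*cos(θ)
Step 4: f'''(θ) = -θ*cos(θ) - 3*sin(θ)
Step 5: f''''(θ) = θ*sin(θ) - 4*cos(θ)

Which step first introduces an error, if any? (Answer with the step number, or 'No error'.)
No error

All steps in this derivation are correct.
The final answer f''''(θ) = θ*sin(θ) - 4*cos(θ) is valid.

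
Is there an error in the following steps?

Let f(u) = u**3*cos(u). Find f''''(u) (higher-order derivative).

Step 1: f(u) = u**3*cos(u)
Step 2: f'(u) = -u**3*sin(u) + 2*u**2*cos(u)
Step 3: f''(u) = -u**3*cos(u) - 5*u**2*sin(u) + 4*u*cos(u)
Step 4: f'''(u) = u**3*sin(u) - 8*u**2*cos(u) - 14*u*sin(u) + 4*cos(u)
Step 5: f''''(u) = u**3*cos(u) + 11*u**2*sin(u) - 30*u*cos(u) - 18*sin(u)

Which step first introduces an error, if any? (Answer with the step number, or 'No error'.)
Step 2

Step 2 is incorrect due to a wrong coefficient.
The step shows: -u**3*sin(u) + 2*u**2*cos(u)
The correct value should be: -u**3*sin(u) + 3*u**2*cos(u)

Explanation: The coefficient 3 was incorrectly written as 2: the term 3*u**2*cos(u) was incorrectly written as 2*u**2*cos(u)
The later steps are derived from this incorrect expression, so the error originates in Step 2.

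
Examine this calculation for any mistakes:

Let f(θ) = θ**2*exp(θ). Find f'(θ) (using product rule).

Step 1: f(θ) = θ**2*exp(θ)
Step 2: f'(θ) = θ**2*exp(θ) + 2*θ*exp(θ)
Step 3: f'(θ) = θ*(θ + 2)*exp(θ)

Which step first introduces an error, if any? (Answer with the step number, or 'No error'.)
No error

All steps in this derivation are correct.
The final answer f'(θ) = θ*(θ + 2)*exp(θ) is valid.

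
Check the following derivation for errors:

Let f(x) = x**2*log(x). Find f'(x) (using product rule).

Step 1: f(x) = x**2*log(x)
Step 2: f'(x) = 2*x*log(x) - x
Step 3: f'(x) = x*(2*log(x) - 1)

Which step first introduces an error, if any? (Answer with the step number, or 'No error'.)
Step 2

Step 2 is incorrect due to a sign flip.
The step shows: 2*x*log(x) - x
The correct value should be: 2*x*log(x) + x

Explanation: The sign of one term was flipped: the term x was incorrectly written as -x
The later steps are derived from this incorrect expression, so the error originates in Step 2.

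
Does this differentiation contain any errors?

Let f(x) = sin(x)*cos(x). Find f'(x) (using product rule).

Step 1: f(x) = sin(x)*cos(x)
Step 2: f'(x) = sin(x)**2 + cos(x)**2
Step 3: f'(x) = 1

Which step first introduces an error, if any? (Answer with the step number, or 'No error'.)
Step 2

Step 2 is incorrect due to a sign flip.
The step shows: sin(x)**2 + cos(x)**2
The correct value should be: -sin(x)**2 + cos(x)**2

Explanation: The sign of one term was flipped: the term -sin(x)**2 was incorrectly written as sin(x)**2
The later steps are derived from this incorrect expression, so the error originates in Step 2.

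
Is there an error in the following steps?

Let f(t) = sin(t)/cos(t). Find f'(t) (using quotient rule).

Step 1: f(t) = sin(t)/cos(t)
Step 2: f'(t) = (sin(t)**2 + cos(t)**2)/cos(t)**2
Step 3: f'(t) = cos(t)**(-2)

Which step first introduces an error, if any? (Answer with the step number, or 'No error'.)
No error

All steps in this derivation are correct.
The final answer f'(t) = cos(t)**(-2) is valid.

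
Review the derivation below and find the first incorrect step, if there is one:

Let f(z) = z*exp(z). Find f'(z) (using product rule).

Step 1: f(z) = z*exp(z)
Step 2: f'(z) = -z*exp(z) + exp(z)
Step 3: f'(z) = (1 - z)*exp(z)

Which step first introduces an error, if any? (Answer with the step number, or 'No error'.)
Step 2

Step 2 is incorrect due to a sign flip.
The step shows: -z*exp(z) + exp(z)
The correct value should be: z*exp(z) + exp(z)

Explanation: The sign of one term was flipped: the term z*exp(z) was incorrectly written as -z*exp(z)
The later steps are derived from this incorrect expression, so the error originates in Step 2.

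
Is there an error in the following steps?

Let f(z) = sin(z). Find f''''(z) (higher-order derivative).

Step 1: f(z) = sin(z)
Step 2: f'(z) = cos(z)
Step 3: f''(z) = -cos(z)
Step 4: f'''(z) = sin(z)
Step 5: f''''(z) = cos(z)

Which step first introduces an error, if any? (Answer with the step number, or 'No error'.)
Step 3

Step 3 is incorrect due to a wrong trig function.
The step shows: -cos(z)
The correct value should be: -sin(z)

Explanation: sin(z) was incorrectly written as cos(z): the term -sin(z) was incorrectly written as -cos(z)
The later steps are derived from this incorrect expression, so the error originates in Step 3.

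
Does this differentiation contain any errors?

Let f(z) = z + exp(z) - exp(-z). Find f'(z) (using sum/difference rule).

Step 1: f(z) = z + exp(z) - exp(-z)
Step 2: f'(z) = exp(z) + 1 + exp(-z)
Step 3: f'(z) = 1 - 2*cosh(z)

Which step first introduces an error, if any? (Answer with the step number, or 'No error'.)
Step 3

Step 3 is incorrect due to a sign flip.
The step shows: 1 - 2*cosh(z)
The correct value should be: 2*cosh(z) + 1

Explanation: The sign of one term was flipped: the term 2*cosh(z) was incorrectly written as -2*cosh(z)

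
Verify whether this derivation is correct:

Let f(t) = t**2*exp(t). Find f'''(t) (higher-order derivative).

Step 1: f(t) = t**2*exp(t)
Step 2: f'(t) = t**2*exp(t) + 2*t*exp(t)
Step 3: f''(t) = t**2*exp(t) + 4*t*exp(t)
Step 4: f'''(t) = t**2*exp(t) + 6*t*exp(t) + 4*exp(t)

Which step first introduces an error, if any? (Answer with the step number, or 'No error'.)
Step 3

Step 3 is incorrect due to a dropped term.
The step shows: t**2*exp(t) + 4*t*exp(t)
The correct value should be: t**2*exp(t) + 4*t*exp(t) + 2*exp(t)

Explanation: A term was dropped: the term 2*exp(t) was incorrectly omitted
The later steps are derived from this incorrect expression, so the error originates in Step 3.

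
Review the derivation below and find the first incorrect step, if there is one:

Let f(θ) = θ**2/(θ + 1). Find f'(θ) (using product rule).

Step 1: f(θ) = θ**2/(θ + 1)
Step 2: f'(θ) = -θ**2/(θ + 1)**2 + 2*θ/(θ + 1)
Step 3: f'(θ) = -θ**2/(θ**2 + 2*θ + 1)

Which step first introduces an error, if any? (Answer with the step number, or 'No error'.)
Step 3

Step 3 is incorrect due to a dropped term.
The step shows: -θ**2/(θ**2 + 2*θ + 1)
The correct value should be: -θ**2/(θ**2 + 2*θ + 1) + 2*θ/(θ + 1)

Explanation: A term was dropped: the term 2*θ/(θ + 1) was incorrectly omitted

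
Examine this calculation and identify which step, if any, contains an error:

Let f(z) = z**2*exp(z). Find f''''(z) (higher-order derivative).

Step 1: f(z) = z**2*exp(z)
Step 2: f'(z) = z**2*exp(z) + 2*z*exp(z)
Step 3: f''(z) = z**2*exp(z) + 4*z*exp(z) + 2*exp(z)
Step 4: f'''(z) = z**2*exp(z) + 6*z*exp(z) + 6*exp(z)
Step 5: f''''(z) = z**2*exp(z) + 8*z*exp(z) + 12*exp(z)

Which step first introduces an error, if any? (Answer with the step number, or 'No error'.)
No error

All steps in this derivation are correct.
The final answer f''''(z) = z**2*exp(z) + 8*z*exp(z) + 12*exp(z) is valid.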